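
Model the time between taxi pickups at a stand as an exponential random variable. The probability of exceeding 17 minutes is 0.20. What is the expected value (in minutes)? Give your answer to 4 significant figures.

e^(−λ·17) = 0.20 ⇒ λ = −ln(0.20)/17 = 0.0946728.
Mean = 1/λ = 10.5627 minutes.

10.56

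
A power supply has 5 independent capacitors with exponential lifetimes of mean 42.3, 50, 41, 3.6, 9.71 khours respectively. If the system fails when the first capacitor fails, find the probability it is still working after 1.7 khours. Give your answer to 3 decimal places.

0.466

The first failure time is exponential with rate Σλ_i = 1/42.3 + 1/50 + 1/41 + 1/3.6 + 1/9.71 = 0.448795 per khour.
P(min > 1.7) = e^(−0.448795·1.7) = e^(−0.76295) ≈ 0.466.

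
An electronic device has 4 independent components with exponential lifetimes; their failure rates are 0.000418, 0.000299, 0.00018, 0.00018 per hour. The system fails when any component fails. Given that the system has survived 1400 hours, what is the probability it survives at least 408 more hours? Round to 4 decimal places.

0.6444

Time to first failure ~ Exp(Σλ) with Σλ = 0.001077.
By memorylessness, P(T > 1400+408 | T > 1400) = P(T > 408) = e^(−0.001077·408) ≈ 0.6444.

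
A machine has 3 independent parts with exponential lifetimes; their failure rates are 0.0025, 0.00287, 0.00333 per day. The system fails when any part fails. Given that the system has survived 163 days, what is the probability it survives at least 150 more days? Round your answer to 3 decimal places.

Time to first failure ~ Exp(Σλ) with Σλ = 0.0087.
By memorylessness, P(T > 163+150 | T > 163) = P(T > 150) = e^(−0.0087·150) ≈ 0.271.

0.271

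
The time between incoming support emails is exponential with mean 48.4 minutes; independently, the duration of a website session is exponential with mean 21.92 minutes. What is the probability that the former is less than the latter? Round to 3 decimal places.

0.312

λ_1 = 1/48.4 = 0.0206612, λ_2 = 1/21.92 = 0.0456204.
For independent exponentials, P(the former < the latter) = λ_1/(λ_1+λ_2) = 0.0206612/0.0662816 ≈ 0.312.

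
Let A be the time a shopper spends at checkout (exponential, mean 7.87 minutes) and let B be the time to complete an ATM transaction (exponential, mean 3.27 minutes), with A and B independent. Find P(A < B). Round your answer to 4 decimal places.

0.2935

λ_1 = 1/7.87 = 0.127065, λ_2 = 1/3.27 = 0.30581.
For independent exponentials, P(A < B) = λ_1/(λ_1+λ_2) = 0.127065/0.432875 ≈ 0.2935.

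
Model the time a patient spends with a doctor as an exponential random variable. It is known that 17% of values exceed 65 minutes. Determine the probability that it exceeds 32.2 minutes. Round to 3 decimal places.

0.416

e^(−λ·65) = 0.17 ⇒ λ = −ln(0.17)/65 = 0.0272609.
P(X > 32.2) = e^(−0.0272609·32.2) = e^(−0.8778) ≈ 0.416.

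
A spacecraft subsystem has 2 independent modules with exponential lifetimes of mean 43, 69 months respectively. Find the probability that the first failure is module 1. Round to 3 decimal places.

Rates: λ_i = 1/mean_i → 0.0232558, 0.0144928; Σλ = 0.0377486.
P(module 1 first) = λ_1/Σλ = 0.0232558/0.0377486 ≈ 0.616.

0.616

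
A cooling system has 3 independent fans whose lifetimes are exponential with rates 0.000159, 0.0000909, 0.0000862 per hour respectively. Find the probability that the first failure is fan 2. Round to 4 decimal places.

0.2705

The time to first failure is exponential with rate Σλ = 0.000159 + 0.0000909 + 0.0000862 = 0.0003361.
P(fan 2 first) = λ_2/Σλ = 0.0000909/0.0003361 ≈ 0.2705.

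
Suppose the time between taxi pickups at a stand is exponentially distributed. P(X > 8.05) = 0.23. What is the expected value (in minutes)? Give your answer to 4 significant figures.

5.477

e^(−λ·8.05) = 0.23 ⇒ λ = −ln(0.23)/8.05 = 0.182568.
Mean = 1/λ = 5.4774 minutes.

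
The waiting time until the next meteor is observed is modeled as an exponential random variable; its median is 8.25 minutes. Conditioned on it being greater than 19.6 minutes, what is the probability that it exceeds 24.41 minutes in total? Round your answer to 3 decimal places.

For an exponential, median = ln(2)/λ, so λ = ln 2 / 8.25 = 0.0840178 per minute.
The exponential is memoryless, so the remaining time is again Exp(λ): the condition X > 19.6 is irrelevant.
P(X > 4.81) = e^(−0.40413) ≈ 0.668.

0.668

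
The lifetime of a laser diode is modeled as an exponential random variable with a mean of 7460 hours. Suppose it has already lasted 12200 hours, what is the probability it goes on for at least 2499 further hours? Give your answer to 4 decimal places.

0.7153

The rate is λ = 1/7460 = 0.000134048 per hour.
The exponential is memoryless, so the remaining time is again Exp(λ): the condition X > 12200 is irrelevant.
P(X > 2499) = e^(−0.33499) ≈ 0.7153.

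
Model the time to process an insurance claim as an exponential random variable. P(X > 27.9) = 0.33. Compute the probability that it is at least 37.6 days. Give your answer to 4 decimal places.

0.2244

e^(−λ·27.9) = 0.33 ⇒ λ = −ln(0.33)/27.9 = 0.039737.
P(X > 37.6) = e^(−0.039737·37.6) = e^(−1.4941) ≈ 0.2244.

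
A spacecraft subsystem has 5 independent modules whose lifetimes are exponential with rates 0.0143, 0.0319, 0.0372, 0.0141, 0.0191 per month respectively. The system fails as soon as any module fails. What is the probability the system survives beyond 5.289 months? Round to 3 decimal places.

0.540

The time to first failure is exponential with rate Σλ = 0.0143 + 0.0319 + 0.0372 + 0.0141 + 0.0191 = 0.1166.
P(min > 5.289) = e^(−0.1166·5.289) = e^(−0.6167) ≈ 0.540.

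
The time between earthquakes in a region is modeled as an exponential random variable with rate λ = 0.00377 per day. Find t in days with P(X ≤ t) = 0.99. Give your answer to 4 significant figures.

1222

Set 1 − e^(−λt) = 0.99, so t = −ln(0.01)/λ = 4.6052/0.00377 ≈ 1221.53 days.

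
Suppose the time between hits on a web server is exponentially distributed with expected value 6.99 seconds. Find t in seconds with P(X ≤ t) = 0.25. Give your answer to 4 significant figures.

2.011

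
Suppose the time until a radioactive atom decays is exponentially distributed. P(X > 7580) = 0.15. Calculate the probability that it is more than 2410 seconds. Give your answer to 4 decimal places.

0.5471

e^(−λ·7580) = 0.15 ⇒ λ = −ln(0.15)/7580 = 0.00025028.
P(X > 2410) = e^(−0.00025028·2410) = e^(−0.60317) ≈ 0.5471.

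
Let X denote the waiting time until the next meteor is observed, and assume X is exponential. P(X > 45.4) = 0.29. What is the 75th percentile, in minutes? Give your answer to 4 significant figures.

50.84

e^(−λ·45.4) = 0.29 ⇒ λ = −ln(0.29)/45.4 = 0.027266.
75th percentile: 1 − e^(−λt) = 0.75, t = −ln(0.25)/λ = 50.8434 minutes.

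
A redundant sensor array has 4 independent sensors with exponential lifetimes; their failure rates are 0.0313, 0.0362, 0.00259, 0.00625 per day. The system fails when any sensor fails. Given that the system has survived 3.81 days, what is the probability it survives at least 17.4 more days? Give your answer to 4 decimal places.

Time to first failure ~ Exp(Σλ) with Σλ = 0.07634.
By memorylessness, P(T > 3.81+17.4 | T > 3.81) = P(T > 17.4) = e^(−0.07634·17.4) ≈ 0.2649.

0.2649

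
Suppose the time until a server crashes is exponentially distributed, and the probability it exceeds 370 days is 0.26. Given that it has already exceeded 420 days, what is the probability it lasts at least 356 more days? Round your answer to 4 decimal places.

From e^(−λ·370) = 0.26, λ = −ln(0.26)/370 = 0.00364074.
Memoryless: P(X > 420+356 | X > 420) = P(X > 356) = e^(−0.00364074·356) ≈ 0.2736.

0.2736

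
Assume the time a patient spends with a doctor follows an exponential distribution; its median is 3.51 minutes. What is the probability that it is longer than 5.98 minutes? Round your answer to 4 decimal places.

For an exponential, median = ln(2)/λ, so λ = ln 2 / 3.51 = 0.197478 per minute.
P(X > 5.98) = e^(−λ·5.98) = e^(−1.1809) ≈ 0.3070.

0.3070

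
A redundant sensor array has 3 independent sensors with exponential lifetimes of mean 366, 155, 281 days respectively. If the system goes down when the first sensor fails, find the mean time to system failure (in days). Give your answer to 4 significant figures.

78.48

The first failure time is exponential with rate Σλ_i = 1/366 + 1/155 + 1/281 = 0.0127426 per day.
E[min] = 1/Σλ = 1/0.0127426 = 78.4771 days.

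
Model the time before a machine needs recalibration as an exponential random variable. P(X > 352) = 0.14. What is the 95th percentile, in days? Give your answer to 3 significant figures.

536

e^(−λ·352) = 0.14 ⇒ λ = −ln(0.14)/352 = 0.00558555.
95th percentile: 1 − e^(−λt) = 0.95, t = −ln(0.05)/λ = 536.336 days.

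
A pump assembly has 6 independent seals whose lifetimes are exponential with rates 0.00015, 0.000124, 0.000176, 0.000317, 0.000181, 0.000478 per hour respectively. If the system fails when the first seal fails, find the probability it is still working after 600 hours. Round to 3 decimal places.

The time to first failure is exponential with rate Σλ = 0.00015 + 0.000124 + 0.000176 + 0.000317 + 0.000181 + 0.000478 = 0.001426.
P(min > 600) = e^(−0.001426·600) = e^(−0.8556) ≈ 0.425.

0.425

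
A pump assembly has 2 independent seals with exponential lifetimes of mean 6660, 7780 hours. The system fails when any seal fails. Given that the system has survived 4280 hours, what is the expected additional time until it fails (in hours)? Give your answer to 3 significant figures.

3590

First-failure rate Σλ = 1/6660 + 1/7780 = 0.000278685.
By memorylessness the expected residual is 1/Σλ = 3588.28 hours, regardless of the 4280 already elapsed.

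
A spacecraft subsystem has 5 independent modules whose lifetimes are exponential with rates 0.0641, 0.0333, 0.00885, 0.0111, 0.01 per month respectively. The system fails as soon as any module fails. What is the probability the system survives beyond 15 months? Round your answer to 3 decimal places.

The time to first failure is exponential with rate Σλ = 0.0641 + 0.0333 + 0.00885 + 0.0111 + 0.01 = 0.12735.
P(min > 15) = e^(−0.12735·15) = e^(−1.9103) ≈ 0.148.

0.148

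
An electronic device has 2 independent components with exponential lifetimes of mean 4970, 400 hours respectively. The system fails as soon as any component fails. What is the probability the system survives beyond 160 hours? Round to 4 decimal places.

0.6491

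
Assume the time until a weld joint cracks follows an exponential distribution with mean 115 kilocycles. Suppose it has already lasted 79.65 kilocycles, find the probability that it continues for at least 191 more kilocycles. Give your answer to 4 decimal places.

0.1900

The rate is λ = 1/115 = 0.00869565 per kilocycle.
By the memoryless property, P(X > 79.65+191 | X > 79.65) = P(X > 191).
P(X > 191) = e^(−1.6609) ≈ 0.1900.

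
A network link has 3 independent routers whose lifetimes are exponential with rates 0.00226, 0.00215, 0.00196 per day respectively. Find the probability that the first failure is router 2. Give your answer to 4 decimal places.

The time to first failure is exponential with rate Σλ = 0.00226 + 0.00215 + 0.00196 = 0.00637.
P(router 2 first) = λ_2/Σλ = 0.00215/0.00637 ≈ 0.3375.

0.3375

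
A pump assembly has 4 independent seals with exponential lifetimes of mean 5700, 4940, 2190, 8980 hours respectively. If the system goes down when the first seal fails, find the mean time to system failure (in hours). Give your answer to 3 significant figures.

The first failure time is exponential with rate Σλ_i = 1/5700 + 1/4940 + 1/2190 + 1/8980 = 0.000945847 per hour.
E[min] = 1/Σλ = 1/0.000945847 = 1057.25 hours.

1060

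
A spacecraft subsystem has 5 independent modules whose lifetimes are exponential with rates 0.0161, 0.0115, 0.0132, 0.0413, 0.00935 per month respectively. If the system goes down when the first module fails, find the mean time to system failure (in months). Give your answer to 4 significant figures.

The time to first failure is exponential with rate Σλ = 0.0161 + 0.0115 + 0.0132 + 0.0413 + 0.00935 = 0.09145.
E[min] = 1/Σλ = 1/0.09145 = 10.9349 months.

10.93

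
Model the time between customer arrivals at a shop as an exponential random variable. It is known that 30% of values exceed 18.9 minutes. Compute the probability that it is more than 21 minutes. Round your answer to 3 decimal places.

e^(−λ·18.9) = 0.30 ⇒ λ = −ln(0.30)/18.9 = 0.0637023.
P(X > 21) = e^(−0.0637023·21) = e^(−1.3377) ≈ 0.262.

0.262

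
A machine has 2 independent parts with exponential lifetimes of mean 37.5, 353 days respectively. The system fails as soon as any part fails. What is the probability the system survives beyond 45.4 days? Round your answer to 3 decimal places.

0.262

The first failure time is exponential with rate Σλ_i = 1/37.5 + 1/353 = 0.0294995 per day.
P(min > 45.4) = e^(−0.0294995·45.4) = e^(−1.3393) ≈ 0.262.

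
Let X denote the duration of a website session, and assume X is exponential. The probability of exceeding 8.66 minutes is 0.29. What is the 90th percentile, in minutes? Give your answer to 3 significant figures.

16.1

e^(−λ·8.66) = 0.29 ⇒ λ = −ln(0.29)/8.66 = 0.142942.
90th percentile: 1 − e^(−λt) = 0.9, t = −ln(0.1)/λ = 16.1086 minutes.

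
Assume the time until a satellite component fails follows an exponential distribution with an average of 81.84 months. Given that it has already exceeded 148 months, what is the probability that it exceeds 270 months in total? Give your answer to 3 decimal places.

0.225

The rate is λ = 1/81.84 = 0.012219 per month.
P(X > s+t | X > s) = e^(−λ(s+t))/e^(−λs) = e^(−λt), independent of s = 148.
P(X > 122) = e^(−1.4907) ≈ 0.225.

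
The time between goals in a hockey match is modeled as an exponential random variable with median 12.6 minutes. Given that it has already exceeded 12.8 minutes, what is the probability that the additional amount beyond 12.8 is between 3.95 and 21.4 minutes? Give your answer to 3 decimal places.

0.497

For an exponential, median = ln(2)/λ, so λ = ln 2 / 12.6 = 0.0550117 per minute.
Memoryless: the residual past 12.8 is again Exp(λ).
P(3.95 < residual < 21.4) = e^(−λ·3.95) − e^(−λ·21.4) = 0.80469 − 0.30812 ≈ 0.497.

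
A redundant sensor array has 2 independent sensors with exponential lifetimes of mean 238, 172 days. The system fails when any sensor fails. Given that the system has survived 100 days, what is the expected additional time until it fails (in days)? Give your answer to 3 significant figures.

First-failure rate Σλ = 1/238 + 1/172 = 0.0100156.
By memorylessness the expected residual is 1/Σλ = 99.8439 days, regardless of the 100 already elapsed.

99.8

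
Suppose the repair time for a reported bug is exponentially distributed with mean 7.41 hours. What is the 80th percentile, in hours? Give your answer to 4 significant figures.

The rate is λ = 1/7.41 = 0.134953 per hour.
Set 1 − e^(−λt) = 0.8, so t = −ln(0.2)/λ = 1.6094/0.134953 ≈ 11.9259 hours.

11.93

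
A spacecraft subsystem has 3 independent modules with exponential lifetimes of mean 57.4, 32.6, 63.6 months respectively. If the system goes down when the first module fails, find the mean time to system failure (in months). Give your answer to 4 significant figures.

15.67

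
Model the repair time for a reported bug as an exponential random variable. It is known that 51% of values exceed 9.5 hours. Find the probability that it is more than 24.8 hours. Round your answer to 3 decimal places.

0.172

e^(−λ·9.5) = 0.51 ⇒ λ = −ln(0.51)/9.5 = 0.0708784.
P(X > 24.8) = e^(−0.0708784·24.8) = e^(−1.7578) ≈ 0.172.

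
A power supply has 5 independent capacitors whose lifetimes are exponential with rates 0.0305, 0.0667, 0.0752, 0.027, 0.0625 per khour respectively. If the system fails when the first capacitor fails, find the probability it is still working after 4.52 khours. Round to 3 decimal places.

0.306

The time to first failure is exponential with rate Σλ = 0.0305 + 0.0667 + 0.0752 + 0.027 + 0.0625 = 0.2619.
P(min > 4.52) = e^(−0.2619·4.52) = e^(−1.1838) ≈ 0.306.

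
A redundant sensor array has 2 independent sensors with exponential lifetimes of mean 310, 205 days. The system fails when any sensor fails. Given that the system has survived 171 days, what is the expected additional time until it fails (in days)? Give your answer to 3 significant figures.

First-failure rate Σλ = 1/310 + 1/205 = 0.00810386.
By memorylessness the expected residual is 1/Σλ = 123.398 days, regardless of the 171 already elapsed.

123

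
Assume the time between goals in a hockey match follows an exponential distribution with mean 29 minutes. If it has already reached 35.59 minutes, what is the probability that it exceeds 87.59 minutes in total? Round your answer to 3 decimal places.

0.166

The rate is λ = 1/29 = 0.0344828 per minute.
The exponential is memoryless, so the remaining time is again Exp(λ): the condition X > 35.59 is irrelevant.
P(X > 52) = e^(−1.7931) ≈ 0.166.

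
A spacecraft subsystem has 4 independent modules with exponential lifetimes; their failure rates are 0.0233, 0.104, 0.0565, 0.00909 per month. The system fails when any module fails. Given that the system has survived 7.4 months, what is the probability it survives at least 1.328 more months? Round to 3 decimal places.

Time to first failure ~ Exp(Σλ) with Σλ = 0.19289.
By memorylessness, P(T > 7.4+1.328 | T > 7.4) = P(T > 1.328) = e^(−0.19289·1.328) ≈ 0.774.

0.774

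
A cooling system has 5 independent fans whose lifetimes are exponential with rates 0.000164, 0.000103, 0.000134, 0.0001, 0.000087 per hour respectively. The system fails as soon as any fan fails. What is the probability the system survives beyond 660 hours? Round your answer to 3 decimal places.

0.678

The time to first failure is exponential with rate Σλ = 0.000164 + 0.000103 + 0.000134 + 0.0001 + 0.000087 = 0.000588.
P(min > 660) = e^(−0.000588·660) = e^(−0.38808) ≈ 0.678.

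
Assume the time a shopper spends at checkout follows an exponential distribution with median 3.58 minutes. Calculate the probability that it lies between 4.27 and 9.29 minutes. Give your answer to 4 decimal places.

For an exponential, median = ln(2)/λ, so λ = ln 2 / 3.58 = 0.193617 per minute.
P(4.27 < X < 9.29) = e^(−λ·4.27) − e^(−λ·9.29) = 0.43747 − 0.16551 ≈ 0.2720.

0.2720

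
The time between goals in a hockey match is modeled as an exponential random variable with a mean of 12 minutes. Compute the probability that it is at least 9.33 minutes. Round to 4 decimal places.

0.4596

The rate is λ = 1/12 = 0.0833333 per minute.
P(X > 9.33) = e^(−λ·9.33) = e^(−0.7775) ≈ 0.4596.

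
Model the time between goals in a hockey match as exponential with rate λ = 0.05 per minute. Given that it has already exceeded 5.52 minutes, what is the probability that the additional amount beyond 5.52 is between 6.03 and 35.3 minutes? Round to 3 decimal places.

Memoryless: the residual past 5.52 is again Exp(λ).
P(6.03 < residual < 35.3) = e^(−λ·6.03) − e^(−λ·35.3) = 0.73971 − 0.17119 ≈ 0.569.

0.569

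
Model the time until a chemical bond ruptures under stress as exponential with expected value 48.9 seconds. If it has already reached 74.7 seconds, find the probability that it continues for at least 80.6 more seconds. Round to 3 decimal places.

0.192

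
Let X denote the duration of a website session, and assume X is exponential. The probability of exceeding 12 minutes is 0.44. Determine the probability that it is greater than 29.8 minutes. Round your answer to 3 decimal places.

0.130

e^(−λ·12) = 0.44 ⇒ λ = −ln(0.44)/12 = 0.068415.
P(X > 29.8) = e^(−0.068415·29.8) = e^(−2.0388) ≈ 0.130.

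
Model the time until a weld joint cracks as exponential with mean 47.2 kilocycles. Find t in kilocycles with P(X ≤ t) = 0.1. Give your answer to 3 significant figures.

The rate is λ = 1/47.2 = 0.0211864 per kilocycle.
Set 1 − e^(−λt) = 0.1, so t = −ln(0.9)/λ = 0.10536/0.0211864 ≈ 4.97302 kilocycles.

4.97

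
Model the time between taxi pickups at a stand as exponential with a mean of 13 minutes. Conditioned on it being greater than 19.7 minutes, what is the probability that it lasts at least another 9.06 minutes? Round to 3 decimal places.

0.498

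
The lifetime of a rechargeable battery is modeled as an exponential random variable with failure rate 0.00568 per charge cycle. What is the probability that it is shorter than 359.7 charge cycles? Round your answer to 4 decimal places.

P(X ≤ 359.7) = 1 − e^(−λ·359.7) = 1 − e^(−2.0431) ≈ 0.8704.

0.8704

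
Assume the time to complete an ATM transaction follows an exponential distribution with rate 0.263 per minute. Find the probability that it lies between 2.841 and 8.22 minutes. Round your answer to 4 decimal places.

0.3586

P(2.841 < X < 8.22) = e^(−λ·2.841) − e^(−λ·8.22) = 0.47370 − 0.11511 ≈ 0.3586.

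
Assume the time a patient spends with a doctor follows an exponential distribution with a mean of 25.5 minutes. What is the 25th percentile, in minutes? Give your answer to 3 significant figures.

The rate is λ = 1/25.5 = 0.0392157 per minute.
Set 1 − e^(−λt) = 0.25, so t = −ln(0.75)/λ = 0.28768/0.0392157 ≈ 7.33589 minutes.

7.34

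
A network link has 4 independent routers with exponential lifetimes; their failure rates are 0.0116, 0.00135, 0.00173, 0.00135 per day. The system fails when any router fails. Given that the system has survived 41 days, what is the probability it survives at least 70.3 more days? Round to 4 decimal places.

0.3240

Time to first failure ~ Exp(Σλ) with Σλ = 0.01603.
By memorylessness, P(T > 41+70.3 | T > 41) = P(T > 70.3) = e^(−0.01603·70.3) ≈ 0.3240.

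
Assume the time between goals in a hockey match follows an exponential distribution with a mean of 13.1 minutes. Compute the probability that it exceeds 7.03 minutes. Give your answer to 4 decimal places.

The rate is λ = 1/13.1 = 0.0763359 per minute.
P(X > 7.03) = e^(−λ·7.03) = e^(−0.53664) ≈ 0.5847.

0.5847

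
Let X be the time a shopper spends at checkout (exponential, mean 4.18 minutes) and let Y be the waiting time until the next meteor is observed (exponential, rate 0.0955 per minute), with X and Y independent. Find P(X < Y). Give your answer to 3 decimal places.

λ_1 = 1/4.18 = 0.239234, λ_2 = 0.0955.
For independent exponentials, P(X < Y) = λ_1/(λ_1+λ_2) = 0.239234/0.334734 ≈ 0.715.

0.715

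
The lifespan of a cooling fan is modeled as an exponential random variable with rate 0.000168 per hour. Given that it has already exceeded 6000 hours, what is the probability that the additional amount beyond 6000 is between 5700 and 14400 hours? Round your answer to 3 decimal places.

0.295

Memoryless: the residual past 6000 is again Exp(λ).
P(5700 < residual < 14400) = e^(−λ·5700) − e^(−λ·14400) = 0.38381 − 0.08899 ≈ 0.295.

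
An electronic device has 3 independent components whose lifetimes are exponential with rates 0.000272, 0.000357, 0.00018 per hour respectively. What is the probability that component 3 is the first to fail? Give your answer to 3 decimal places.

0.222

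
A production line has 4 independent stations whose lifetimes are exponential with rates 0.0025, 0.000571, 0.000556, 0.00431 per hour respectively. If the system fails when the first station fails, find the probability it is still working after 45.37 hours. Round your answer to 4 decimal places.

0.6976

The time to first failure is exponential with rate Σλ = 0.0025 + 0.000571 + 0.000556 + 0.00431 = 0.007937.
P(min > 45.37) = e^(−0.007937·45.37) = e^(−0.3601) ≈ 0.6976.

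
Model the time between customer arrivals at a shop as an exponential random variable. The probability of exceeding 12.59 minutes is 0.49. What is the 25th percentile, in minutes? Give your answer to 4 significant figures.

5.077

e^(−λ·12.59) = 0.49 ⇒ λ = −ln(0.49)/12.59 = 0.05666.
25th percentile: 1 − e^(−λt) = 0.25, t = −ln(0.75)/λ = 5.07734 minutes.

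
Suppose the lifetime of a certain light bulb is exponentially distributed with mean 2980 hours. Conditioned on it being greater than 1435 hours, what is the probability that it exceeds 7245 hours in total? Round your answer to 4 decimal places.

0.1423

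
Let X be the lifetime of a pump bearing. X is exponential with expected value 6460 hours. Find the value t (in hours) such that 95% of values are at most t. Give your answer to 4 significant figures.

The rate is λ = 1/6460 = 0.000154799 per hour.
Set 1 − e^(−λt) = 0.95, so t = −ln(0.05)/λ = 2.9957/0.000154799 ≈ 19352.4 hours.

19350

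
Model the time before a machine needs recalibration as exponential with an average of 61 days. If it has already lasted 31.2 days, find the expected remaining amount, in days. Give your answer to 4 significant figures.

The rate is λ = 1/61 = 0.0163934 per day.
By memorylessness, the remaining amount past any threshold is again Exp(λ) with mean 1/λ = 61 days.

61.00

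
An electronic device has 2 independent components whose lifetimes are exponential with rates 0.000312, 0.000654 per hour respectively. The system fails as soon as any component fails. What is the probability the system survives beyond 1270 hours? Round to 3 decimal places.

The time to first failure is exponential with rate Σλ = 0.000312 + 0.000654 = 0.000966.
P(min > 1270) = e^(−0.000966·1270) = e^(−1.2268) ≈ 0.293.

0.293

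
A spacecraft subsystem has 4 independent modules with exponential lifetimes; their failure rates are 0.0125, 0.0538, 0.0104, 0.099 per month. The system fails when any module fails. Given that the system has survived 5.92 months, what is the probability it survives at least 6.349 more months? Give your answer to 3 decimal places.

0.328

Time to first failure ~ Exp(Σλ) with Σλ = 0.1757.
By memorylessness, P(T > 5.92+6.349 | T > 5.92) = P(T > 6.349) = e^(−0.1757·6.349) ≈ 0.328.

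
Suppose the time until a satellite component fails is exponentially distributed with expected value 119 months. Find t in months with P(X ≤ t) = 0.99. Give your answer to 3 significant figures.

The rate is λ = 1/119 = 0.00840336 per month.
Set 1 − e^(−λt) = 0.99, so t = −ln(0.01)/λ = 4.6052/0.00840336 ≈ 548.015 months.

548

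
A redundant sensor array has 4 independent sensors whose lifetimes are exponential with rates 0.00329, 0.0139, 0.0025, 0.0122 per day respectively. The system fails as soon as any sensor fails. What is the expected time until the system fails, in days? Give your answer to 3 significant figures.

31.4

The time to first failure is exponential with rate Σλ = 0.00329 + 0.0139 + 0.0025 + 0.0122 = 0.03189.
E[min] = 1/Σλ = 1/0.03189 = 31.3578 days.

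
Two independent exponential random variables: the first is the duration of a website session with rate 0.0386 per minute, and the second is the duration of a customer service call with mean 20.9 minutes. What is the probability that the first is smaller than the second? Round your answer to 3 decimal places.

λ_1 = 0.0386, λ_2 = 1/20.9 = 0.0478469.
For independent exponentials, P(the first < the second) = λ_1/(λ_1+λ_2) = 0.0386/0.0864469 ≈ 0.447.

0.447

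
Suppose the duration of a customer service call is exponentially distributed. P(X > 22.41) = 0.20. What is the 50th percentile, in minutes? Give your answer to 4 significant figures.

9.651

e^(−λ·22.41) = 0.20 ⇒ λ = −ln(0.20)/22.41 = 0.0718178.
50th percentile: 1 − e^(−λt) = 0.5, t = −ln(0.5)/λ = 9.65146 minutes.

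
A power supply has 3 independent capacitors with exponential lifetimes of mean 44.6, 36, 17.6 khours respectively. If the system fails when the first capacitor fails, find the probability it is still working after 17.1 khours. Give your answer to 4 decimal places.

The first failure time is exponential with rate Σλ_i = 1/44.6 + 1/36 + 1/17.6 = 0.107017 per khour.
P(min > 17.1) = e^(−0.107017·17.1) = e^(−1.83) ≈ 0.1604.

0.1604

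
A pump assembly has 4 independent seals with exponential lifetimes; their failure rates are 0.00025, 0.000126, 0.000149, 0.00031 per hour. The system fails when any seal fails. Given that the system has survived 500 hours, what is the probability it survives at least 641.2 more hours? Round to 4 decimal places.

Time to first failure ~ Exp(Σλ) with Σλ = 0.000835.
By memorylessness, P(T > 500+641.2 | T > 500) = P(T > 641.2) = e^(−0.000835·641.2) ≈ 0.5854.

0.5854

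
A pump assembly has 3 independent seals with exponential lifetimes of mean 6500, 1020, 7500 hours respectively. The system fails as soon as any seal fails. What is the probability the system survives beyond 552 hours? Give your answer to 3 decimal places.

0.497

The first failure time is exponential with rate Σλ_i = 1/6500 + 1/1020 + 1/7500 = 0.00126757 per hour.
P(min > 552) = e^(−0.00126757·552) = e^(−0.6997) ≈ 0.497.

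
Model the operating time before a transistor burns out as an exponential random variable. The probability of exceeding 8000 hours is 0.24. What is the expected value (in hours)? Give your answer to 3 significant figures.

e^(−λ·8000) = 0.24 ⇒ λ = −ln(0.24)/8000 = 0.00017839.
Mean = 1/λ = 5605.71 hours.

5610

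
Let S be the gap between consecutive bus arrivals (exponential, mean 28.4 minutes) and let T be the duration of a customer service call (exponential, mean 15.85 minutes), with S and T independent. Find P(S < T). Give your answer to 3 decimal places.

λ_1 = 1/28.4 = 0.0352113, λ_2 = 1/15.85 = 0.0630915.
For independent exponentials, P(S < T) = λ_1/(λ_1+λ_2) = 0.0352113/0.0983028 ≈ 0.358.

0.358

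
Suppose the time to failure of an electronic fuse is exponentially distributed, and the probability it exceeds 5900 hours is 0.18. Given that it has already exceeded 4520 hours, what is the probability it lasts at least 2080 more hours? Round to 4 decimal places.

0.5463

From e^(−λ·5900) = 0.18, λ = −ln(0.18)/5900 = 0.000290644.
Memoryless: P(X > 4520+2080 | X > 4520) = P(X > 2080) = e^(−0.000290644·2080) ≈ 0.5463.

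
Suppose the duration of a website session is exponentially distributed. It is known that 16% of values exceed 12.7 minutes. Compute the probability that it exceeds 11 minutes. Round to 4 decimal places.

0.2045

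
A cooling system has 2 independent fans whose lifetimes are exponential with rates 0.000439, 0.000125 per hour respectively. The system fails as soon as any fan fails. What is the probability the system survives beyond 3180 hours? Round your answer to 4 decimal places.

The time to first failure is exponential with rate Σλ = 0.000439 + 0.000125 = 0.000564.
P(min > 3180) = e^(−0.000564·3180) = e^(−1.7935) ≈ 0.1664.

0.1664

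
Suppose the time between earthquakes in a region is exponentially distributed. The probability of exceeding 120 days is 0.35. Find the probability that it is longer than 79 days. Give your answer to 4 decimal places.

e^(−λ·120) = 0.35 ⇒ λ = −ln(0.35)/120 = 0.00874852.
P(X > 79) = e^(−0.00874852·79) = e^(−0.69113) ≈ 0.5010.

0.5010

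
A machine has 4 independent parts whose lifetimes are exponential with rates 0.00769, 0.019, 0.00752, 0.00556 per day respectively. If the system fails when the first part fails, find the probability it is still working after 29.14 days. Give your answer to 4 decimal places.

0.3138

The time to first failure is exponential with rate Σλ = 0.00769 + 0.019 + 0.00752 + 0.00556 = 0.03977.
P(min > 29.14) = e^(−0.03977·29.14) = e^(−1.1589) ≈ 0.3138.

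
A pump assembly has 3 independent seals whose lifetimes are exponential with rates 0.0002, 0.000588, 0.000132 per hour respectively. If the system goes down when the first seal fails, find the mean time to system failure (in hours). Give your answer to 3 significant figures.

The time to first failure is exponential with rate Σλ = 0.0002 + 0.000588 + 0.000132 = 0.00092.
E[min] = 1/Σλ = 1/0.00092 = 1086.96 hours.

1090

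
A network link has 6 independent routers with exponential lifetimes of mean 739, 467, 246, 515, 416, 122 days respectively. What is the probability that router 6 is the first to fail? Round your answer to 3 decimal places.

Rates: λ_i = 1/mean_i → 0.00135318, 0.00214133, 0.00406504, 0.00194175, 0.00240385, 0.00819672; Σλ = 0.0201019.
P(router 6 first) = λ_6/Σλ = 0.00819672/0.0201019 ≈ 0.408.

0.408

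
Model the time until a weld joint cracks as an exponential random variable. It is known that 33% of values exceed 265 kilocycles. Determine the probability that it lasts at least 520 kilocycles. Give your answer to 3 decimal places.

0.114

e^(−λ·265) = 0.33 ⇒ λ = −ln(0.33)/265 = 0.00418363.
P(X > 520) = e^(−0.00418363·520) = e^(−2.1755) ≈ 0.114.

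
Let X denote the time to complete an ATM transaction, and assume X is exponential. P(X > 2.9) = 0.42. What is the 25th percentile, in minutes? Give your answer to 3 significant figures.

0.962

e^(−λ·2.9) = 0.42 ⇒ λ = −ln(0.42)/2.9 = 0.299138.
25th percentile: 1 − e^(−λt) = 0.25, t = −ln(0.75)/λ = 0.961703 minutes.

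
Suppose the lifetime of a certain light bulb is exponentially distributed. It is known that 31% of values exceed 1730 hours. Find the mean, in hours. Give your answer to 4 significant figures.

e^(−λ·1730) = 0.31 ⇒ λ = −ln(0.31)/1730 = 0.000676984.
Mean = 1/λ = 1477.14 hours.

1477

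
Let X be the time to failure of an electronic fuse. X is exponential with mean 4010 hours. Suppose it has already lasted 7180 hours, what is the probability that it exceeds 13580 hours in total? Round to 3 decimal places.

The rate is λ = 1/4010 = 0.000249377 per hour.
The exponential is memoryless, so the remaining time is again Exp(λ): the condition X > 7180 is irrelevant.
P(X > 6400) = e^(−1.596) ≈ 0.203.

0.203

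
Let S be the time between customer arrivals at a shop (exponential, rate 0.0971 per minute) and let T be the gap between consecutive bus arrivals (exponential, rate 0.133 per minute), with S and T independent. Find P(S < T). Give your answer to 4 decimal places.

0.4220

λ_1 = 0.0971, λ_2 = 0.133.
For independent exponentials, P(S < T) = λ_1/(λ_1+λ_2) = 0.0971/0.2301 ≈ 0.4220.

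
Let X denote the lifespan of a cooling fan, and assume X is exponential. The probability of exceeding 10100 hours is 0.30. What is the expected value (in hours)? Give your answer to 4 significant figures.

8389

e^(−λ·10100) = 0.30 ⇒ λ = −ln(0.30)/10100 = 0.000119205.
Mean = 1/λ = 8388.89 hours.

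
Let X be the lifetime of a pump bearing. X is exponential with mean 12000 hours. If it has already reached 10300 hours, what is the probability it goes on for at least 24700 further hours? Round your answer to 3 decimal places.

The rate is λ = 1/12000 = 0.0000833333 per hour.
P(X > s+t | X > s) = e^(−λ(s+t))/e^(−λs) = e^(−λt), independent of s = 10300.
P(X > 24700) = e^(−2.0583) ≈ 0.128.

0.128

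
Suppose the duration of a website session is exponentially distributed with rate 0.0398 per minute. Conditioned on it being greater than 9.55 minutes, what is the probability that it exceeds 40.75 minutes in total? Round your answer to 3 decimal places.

By the memoryless property, P(X > 9.55+31.2 | X > 9.55) = P(X > 31.2).
P(X > 31.2) = e^(−1.2418) ≈ 0.289.

0.289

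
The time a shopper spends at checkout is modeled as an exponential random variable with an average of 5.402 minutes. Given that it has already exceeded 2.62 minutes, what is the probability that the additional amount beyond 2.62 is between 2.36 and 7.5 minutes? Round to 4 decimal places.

0.3966

The rate is λ = 1/5.402 = 0.185117 per minute.
Memoryless: the residual past 2.62 is again Exp(λ).
P(2.36 < residual < 7.5) = e^(−λ·2.36) − e^(−λ·7.5) = 0.64605 − 0.24948 ≈ 0.3966.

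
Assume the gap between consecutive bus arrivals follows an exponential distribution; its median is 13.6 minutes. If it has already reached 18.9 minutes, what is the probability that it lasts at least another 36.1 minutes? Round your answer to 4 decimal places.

For an exponential, median = ln(2)/λ, so λ = ln 2 / 13.6 = 0.0509667 per minute.
P(X > s+t | X > s) = e^(−λ(s+t))/e^(−λs) = e^(−λt), independent of s = 18.9.
P(X > 36.1) = e^(−1.8399) ≈ 0.1588.

0.1588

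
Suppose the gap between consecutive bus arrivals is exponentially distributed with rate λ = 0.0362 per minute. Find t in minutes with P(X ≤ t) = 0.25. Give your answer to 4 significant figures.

7.947

Set 1 − e^(−λt) = 0.25, so t = −ln(0.75)/λ = 0.28768/0.0362 ≈ 7.94702 minutes.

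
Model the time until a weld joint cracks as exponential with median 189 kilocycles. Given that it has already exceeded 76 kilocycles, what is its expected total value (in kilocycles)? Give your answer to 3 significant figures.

349

For an exponential, median = ln(2)/λ, so λ = ln 2 / 189 = 0.00366745 per kilocycle.
By memorylessness, E[X | X > 76] = 76 + 1/λ = 76 + 272.669 = 348.669 kilocycles.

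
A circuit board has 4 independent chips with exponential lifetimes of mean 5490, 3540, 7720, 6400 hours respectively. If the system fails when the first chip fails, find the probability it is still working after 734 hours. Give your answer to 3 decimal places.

0.576

The first failure time is exponential with rate Σλ_i = 1/5490 + 1/3540 + 1/7720 + 1/6400 = 0.000750419 per hour.
P(min > 734) = e^(−0.000750419·734) = e^(−0.55081) ≈ 0.576.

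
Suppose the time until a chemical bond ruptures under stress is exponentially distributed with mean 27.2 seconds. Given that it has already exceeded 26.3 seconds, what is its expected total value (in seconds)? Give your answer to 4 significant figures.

53.50

The rate is λ = 1/27.2 = 0.0367647 per second.
By memorylessness, E[X | X > 26.3] = 26.3 + 1/λ = 26.3 + 27.2 = 53.5 seconds.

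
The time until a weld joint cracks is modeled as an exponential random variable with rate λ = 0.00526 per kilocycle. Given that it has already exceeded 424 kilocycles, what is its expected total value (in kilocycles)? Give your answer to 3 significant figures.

614

By memorylessness, E[X | X > 424] = 424 + 1/λ = 424 + 190.114 = 614.114 kilocycles.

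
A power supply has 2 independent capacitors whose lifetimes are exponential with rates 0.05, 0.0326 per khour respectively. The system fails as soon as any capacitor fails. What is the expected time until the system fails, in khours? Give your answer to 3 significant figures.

The time to first failure is exponential with rate Σλ = 0.05 + 0.0326 = 0.0826.
E[min] = 1/Σλ = 1/0.0826 = 12.1065 khours.

12.1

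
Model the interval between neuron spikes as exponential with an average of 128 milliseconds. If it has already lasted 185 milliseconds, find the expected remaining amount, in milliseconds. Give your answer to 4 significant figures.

128.0

The rate is λ = 1/128 = 0.0078125 per millisecond.
By memorylessness, the remaining amount past any threshold is again Exp(λ) with mean 1/λ = 128 milliseconds.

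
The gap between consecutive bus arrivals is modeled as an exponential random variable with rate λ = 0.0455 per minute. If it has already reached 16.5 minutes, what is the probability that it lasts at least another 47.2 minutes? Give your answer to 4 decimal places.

P(X > s+t | X > s) = e^(−λ(s+t))/e^(−λs) = e^(−λt), independent of s = 16.5.
P(X > 47.2) = e^(−2.1476) ≈ 0.1168.

0.1168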